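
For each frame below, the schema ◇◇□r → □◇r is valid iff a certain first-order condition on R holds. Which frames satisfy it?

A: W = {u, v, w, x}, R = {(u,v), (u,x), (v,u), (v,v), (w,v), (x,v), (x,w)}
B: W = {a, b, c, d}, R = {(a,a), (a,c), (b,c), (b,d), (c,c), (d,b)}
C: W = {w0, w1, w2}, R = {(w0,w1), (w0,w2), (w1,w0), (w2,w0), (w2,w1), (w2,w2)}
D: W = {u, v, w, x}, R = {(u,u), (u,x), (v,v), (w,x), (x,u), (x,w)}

Frame correspondent (Sahlqvist): ∀x ∀y ∀z ((xR²y ∧ xRz) → ∃w (yRw ∧ zRw)) — i.e. a generalized confluence (Geach) condition.
A: ✓.
B: fails — bR²b, bRd but no w with bRw and dRw.
C: fails — w0R²w0, w0Rw1 but no w with w0Rw and w1Rw.
D: fails — uR²w, uRx but no t with wRt and xRt.
Valid on: A.

A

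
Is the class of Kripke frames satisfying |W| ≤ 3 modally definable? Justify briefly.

Modal frame validity is preserved under disjoint unions.
Any modal formula valid on each of 4 disjoint one-world frames is valid on their disjoint union (validity is preserved under disjoint unions). Each one-world frame has |W|=1≤3, but the union has |W|=4.
So the class is not modally definable.

Not modally definable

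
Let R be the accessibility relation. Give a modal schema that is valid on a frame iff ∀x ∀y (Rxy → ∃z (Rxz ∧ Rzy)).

□□r → □r

The condition is density. The C4 schema □□r → □r defines it.
Suppose □□r→□r is valid. Take Rxy and set V(r)={w : xR²w}. Then □□r at x, so □r at x, so r at y, i.e. ∃z(Rxz∧Rzy).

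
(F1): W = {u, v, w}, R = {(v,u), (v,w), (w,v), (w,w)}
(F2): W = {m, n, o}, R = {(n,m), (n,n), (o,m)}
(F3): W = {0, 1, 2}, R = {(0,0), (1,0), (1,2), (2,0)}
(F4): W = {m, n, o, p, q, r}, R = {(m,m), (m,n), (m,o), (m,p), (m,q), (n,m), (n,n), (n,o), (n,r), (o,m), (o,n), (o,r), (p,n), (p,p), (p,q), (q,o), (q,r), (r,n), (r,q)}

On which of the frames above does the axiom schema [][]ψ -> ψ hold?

(F4)

The schema corresponds to a generalized confluence (Geach) condition: forall x exists w (x R^2 w & x = w).
(F1): fails — at u but no t with uR²t and u=t.
(F2): fails — at m but no w with mR²w and m=w.
(F3): fails — at 1 but no w with 1R²w and 1=w.
(F4): holds.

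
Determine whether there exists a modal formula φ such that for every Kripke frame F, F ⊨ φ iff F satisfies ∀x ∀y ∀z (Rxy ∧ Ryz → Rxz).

Yes: it is transitivity, defined by the 4 schema □p → □□p.
Suppose □p→□□p is valid. Take Rxy, Ryz and set V(p)={w : Rxw}. Then □p at x, so □□p at x, so □p at y, so p at z, i.e. Rxz.

Yes — defined by □p → □□p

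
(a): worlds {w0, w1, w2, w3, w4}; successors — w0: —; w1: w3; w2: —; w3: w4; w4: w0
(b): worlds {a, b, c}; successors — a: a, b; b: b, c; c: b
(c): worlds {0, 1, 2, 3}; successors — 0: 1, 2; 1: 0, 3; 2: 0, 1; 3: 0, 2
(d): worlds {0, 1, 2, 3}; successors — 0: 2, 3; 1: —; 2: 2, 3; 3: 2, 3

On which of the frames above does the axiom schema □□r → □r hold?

(b), (d)

This is the axiom for density; its first-order frame correspondent is ∀x ∀y (Rxy → ∃z (Rxz ∧ Rzy)).
(a): fails — Rw4w0 but no z with Rw4z and Rzw0.
(b): satisfies the condition.
(c): fails — R02 but no z with R0z and Rz2.
(d): satisfies the condition.
Valid on: (b), (d).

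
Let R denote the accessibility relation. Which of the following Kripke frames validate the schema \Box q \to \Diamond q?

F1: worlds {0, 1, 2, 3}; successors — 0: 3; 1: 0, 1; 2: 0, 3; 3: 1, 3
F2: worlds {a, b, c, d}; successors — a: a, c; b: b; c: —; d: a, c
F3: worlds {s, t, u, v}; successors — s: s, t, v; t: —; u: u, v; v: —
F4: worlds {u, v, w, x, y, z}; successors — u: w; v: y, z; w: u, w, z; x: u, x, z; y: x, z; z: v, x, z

F1, F4

The schema corresponds to seriality: \forall x \exists y Rxy.
F1: condition met.
F2: fails — world c has no successor.
F3: fails — world t has no successor.
F4: condition met.
Valid on: F1, F4.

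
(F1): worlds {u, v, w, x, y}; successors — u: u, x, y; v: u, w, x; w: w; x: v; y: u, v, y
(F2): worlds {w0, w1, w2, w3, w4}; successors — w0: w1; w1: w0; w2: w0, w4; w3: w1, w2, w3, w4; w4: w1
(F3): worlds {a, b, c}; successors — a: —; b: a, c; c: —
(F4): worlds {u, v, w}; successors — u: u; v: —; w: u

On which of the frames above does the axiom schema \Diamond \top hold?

This is the axiom for seriality; its first-order frame correspondent is \forall x \exists y Rxy.
(F1): holds.
(F2): holds.
(F3): fails — world a has no successor.
(F4): fails — world v has no successor.
Valid on: (F1), (F2).

(F1), (F2)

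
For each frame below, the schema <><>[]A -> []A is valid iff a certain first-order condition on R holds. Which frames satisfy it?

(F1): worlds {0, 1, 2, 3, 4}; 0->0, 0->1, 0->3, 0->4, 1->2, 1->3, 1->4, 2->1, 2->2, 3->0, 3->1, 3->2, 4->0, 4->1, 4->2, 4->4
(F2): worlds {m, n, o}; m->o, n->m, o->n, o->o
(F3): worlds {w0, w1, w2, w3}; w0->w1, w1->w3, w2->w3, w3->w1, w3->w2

The schema corresponds to a generalized confluence (Geach) condition: forall x forall y forall z ((x R^2 y & xRz) -> exists w (yRw & z = w)).
(F1): fails — 0R²1, 0R0 but no w with 1Rw and 0=w.
(F2): fails — mR²n, mRo but no w with nRw and o=w.
(F3): condition met.
Valid on: (F3).

(F3)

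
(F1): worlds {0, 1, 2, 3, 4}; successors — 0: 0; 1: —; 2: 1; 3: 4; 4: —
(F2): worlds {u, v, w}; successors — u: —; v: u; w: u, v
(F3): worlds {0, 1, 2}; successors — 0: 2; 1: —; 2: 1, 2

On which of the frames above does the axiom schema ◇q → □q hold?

(F1)

This is the axiom for partial functionality; its first-order frame correspondent is ∀x ∀y ∀z (Rxy ∧ Rxz → y = z).
(F1): holds.
(F2): fails — w sees both u and v.
(F3): fails — 2 sees both 1 and 2.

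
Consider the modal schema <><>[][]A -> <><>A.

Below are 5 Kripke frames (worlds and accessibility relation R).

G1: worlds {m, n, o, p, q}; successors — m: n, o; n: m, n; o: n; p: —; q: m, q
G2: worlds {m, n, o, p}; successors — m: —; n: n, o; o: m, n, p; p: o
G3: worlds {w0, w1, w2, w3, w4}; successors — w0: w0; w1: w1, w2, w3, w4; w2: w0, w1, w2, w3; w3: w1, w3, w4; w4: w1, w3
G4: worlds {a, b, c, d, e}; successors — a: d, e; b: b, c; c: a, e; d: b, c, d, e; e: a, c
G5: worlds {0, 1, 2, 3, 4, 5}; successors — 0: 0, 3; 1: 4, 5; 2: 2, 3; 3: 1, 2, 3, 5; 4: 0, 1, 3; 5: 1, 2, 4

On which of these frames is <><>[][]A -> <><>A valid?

Frame correspondent (Sahlqvist): forall x forall y (x R^2 y -> exists w (y R^2 w & x R^2 w)) — i.e. a generalized confluence (Geach) condition.
G1: ✓.
G2: fails — nR²m but no w with mR²w and nR²w.
G3: ✓.
G4: ✓.
G5: ✓.
Valid on: G1, G3, G4, G5.

G1, G3, G4, G5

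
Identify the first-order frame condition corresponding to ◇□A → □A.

the Euclidean property

Replacing A by ¬A and contraposing gives the equivalent schema ◇A → □◇A.
Suppose ◇A→□◇A is valid. Take Rxy, Rxz and set V(A)={y}. Then ◇A at x, so □◇A at x, so ◇A at z, so some w with Rzw has A; w=y, i.e. Rzy. By symmetry of the argument, Ryz.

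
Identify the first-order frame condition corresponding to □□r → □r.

This is the C4 axiom.
It corresponds to density: ∀x ∀y (Rxy → ∃z (Rxz ∧ Rzy)).

density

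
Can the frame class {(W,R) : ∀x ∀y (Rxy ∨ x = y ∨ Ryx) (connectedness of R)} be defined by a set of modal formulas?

No

Any modally definable frame class is closed under disjoint unions.
Take 3 disjoint single-world reflexive frames: each is trivially connected, but their disjoint union has 3 worlds with no edge between distinct components, so it is not connected.
So the class is not modally definable.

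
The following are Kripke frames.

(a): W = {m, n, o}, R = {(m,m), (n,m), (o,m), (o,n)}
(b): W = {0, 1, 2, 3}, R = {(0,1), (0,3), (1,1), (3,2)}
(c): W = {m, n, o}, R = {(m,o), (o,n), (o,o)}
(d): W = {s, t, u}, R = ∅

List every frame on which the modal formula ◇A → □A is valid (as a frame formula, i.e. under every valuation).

Frame correspondent (Sahlqvist): ∀x ∀y ∀z (Rxy ∧ Rxz → y = z) — i.e. partial functionality.
(a): fails — o sees both m and n.
(b): fails — 0 sees both 1 and 3.
(c): fails — o sees both n and o.
(d): ✓.
Valid on: (d).

(d)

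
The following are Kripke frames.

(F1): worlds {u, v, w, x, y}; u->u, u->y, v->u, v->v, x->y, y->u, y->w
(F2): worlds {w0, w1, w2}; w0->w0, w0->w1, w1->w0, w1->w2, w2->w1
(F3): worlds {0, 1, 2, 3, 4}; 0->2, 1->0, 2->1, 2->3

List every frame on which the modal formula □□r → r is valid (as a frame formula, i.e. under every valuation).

(F2)

Frame correspondent (Sahlqvist): ∀x ∃w (xR²w ∧ x = w) — i.e. a generalized confluence (Geach) condition.
(F1): fails — at w but no t with wR²t and w=t.
(F2): satisfies the condition.
(F3): fails — at 0 but no w with 0R²w and 0=w.
Valid on: (F2).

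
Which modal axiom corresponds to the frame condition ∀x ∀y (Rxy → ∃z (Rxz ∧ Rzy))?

This is density; the standard corresponding axiom is C4: □□ψ → □ψ.
Suppose □□ψ→□ψ is valid. Take Rxy and set V(ψ)={w : xR²w}. Then □□ψ at x, so □ψ at x, so ψ at y, i.e. ∃z(Rxz∧Rzy).

□□ψ → □ψ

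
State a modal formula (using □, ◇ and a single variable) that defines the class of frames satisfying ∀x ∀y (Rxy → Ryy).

□(□q → q)

This is shift-reflexivity; the standard corresponding axiom is T□: □(□q → q).
Suppose □(□q→q) is valid. Take Rxy and set V(q)={w : Ryw}. Then at y, □q holds; since □(□q→q) at x, □q→q at y, so q at y, i.e. Ryy.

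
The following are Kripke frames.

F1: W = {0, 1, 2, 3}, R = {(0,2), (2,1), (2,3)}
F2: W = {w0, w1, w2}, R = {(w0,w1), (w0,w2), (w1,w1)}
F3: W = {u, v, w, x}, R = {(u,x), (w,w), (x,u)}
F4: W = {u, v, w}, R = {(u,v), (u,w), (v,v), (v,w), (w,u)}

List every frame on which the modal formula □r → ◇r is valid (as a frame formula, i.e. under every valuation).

Frame correspondent (Sahlqvist): ∀x ∃y Rxy — i.e. seriality.
F1: fails — world 1 has no successor.
F2: fails — world w2 has no successor.
F3: fails — world v has no successor.
F4: satisfies the condition.

F4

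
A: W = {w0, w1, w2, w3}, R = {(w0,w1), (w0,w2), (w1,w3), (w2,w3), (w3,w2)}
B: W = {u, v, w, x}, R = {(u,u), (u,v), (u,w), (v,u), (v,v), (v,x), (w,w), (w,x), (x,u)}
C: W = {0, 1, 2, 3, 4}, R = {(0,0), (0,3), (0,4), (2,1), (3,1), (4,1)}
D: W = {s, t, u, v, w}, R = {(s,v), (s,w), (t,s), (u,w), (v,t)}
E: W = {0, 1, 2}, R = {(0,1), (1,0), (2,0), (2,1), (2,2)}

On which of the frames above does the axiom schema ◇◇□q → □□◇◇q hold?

B

Frame correspondent (Sahlqvist): ∀x ∀y ∀z ((xR²y ∧ xR²z) → ∃w (yRw ∧ zR²w)) — i.e. a generalized confluence (Geach) condition.
A: fails — w0R²w3, w0R²w3 but no w with w3Rw and w3R²w.
B: ✓.
C: fails — 0R²0, 0R²1 but no w with 0Rw and 1R²w.
D: fails — sR²t, sR²t but no w* with tRw* and tR²w*.
E: fails — 0R²0, 0R²0 but no w with 0Rw and 0R²w.
Valid on: B.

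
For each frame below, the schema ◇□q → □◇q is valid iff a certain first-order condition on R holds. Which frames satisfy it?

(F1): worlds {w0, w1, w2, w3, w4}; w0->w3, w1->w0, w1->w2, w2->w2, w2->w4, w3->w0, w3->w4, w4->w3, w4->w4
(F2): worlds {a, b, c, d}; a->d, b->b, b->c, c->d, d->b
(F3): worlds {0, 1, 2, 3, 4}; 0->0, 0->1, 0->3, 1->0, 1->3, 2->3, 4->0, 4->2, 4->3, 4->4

The schema corresponds to convergence: ∀x ∀y ∀z (Rxy ∧ Rxz → ∃w (Ryw ∧ Rzw)).
(F1): fails — Rw1w2 and Rw1w0 but w2 and w0 have no common successor.
(F2): fails — Rbc and Rbb but c and b have no common successor.
(F3): fails — R00 and R03 but 0 and 3 have no common successor.
Valid on no frame.

none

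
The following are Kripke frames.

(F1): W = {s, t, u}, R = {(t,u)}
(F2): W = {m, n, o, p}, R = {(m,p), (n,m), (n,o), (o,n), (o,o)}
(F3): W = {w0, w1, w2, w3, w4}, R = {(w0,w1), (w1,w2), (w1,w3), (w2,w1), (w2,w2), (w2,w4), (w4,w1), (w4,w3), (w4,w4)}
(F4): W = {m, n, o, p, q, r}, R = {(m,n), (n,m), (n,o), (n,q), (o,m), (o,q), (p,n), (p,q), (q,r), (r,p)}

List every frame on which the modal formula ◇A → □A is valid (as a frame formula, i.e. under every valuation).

(F1)

The schema corresponds to partial functionality: ∀x ∀y ∀z (Rxy ∧ Rxz → y = z).
(F1): holds.
(F2): fails — n sees both m and o.
(F3): fails — w1 sees both w2 and w3.
(F4): fails — n sees both m and o.
Valid on: (F1).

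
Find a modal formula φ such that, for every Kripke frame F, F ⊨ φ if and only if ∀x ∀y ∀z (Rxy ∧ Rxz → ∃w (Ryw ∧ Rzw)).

◇□s → □◇s

This is convergence; the standard corresponding axiom is .2: ◇□s → □◇s.
Suppose ◇□s→□◇s is valid. Take Rxy, Rxz and set V(s)={w : Ryw}. Then □s at y so ◇□s at x, so □◇s at x, so ◇s at z, giving w with Rzw and Ryw.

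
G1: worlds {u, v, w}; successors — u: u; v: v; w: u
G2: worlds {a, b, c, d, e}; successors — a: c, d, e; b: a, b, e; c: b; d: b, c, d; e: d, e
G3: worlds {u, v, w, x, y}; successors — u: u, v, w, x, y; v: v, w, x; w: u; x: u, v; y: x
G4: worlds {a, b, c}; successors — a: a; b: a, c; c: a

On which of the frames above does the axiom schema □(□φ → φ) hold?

This is the axiom for shift-reflexivity; its first-order frame correspondent is ∀x ∀y (Rxy → Ryy).
G1: condition met.
G2: fails — Rdc but not Rcc.
G3: fails — Ryx but not Rxx.
G4: fails — Rbc but not Rcc.

G1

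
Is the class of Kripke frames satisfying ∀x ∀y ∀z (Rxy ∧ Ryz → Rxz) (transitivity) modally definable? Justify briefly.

Yes: it is transitivity, defined by the 4 schema □q → □□q.

Yes — defined by □q → □□q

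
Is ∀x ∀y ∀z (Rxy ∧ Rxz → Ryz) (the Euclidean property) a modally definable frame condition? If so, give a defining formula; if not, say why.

This is a Sahlqvist condition; the 5 axiom ◇q → □◇q defines it.
Suppose ◇q→□◇q is valid. Take Rxy, Rxz and set V(q)={y}. Then ◇q at x, so □◇q at x, so ◇q at z, so some w with Rzw has q; w=y, i.e. Rzy. By symmetry of the argument, Ryz.

Yes, by ◇q → □◇q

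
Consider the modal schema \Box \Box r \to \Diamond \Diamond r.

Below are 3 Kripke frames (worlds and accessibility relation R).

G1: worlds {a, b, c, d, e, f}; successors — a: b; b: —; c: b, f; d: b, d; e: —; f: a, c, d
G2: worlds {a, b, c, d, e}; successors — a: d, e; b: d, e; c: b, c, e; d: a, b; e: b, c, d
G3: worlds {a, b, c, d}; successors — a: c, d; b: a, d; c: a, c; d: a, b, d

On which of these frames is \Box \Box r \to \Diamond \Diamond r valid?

The schema corresponds to a generalized confluence (Geach) condition: \forall x \exists w (x R^2 w \wedge x R^2 w).
G1: fails — at a but no w with aR²w and aR²w.
G2: holds.
G3: holds.
Valid on: G2, G3.

G2, G3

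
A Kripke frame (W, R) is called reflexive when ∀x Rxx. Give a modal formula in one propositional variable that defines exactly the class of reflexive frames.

□r → r

The condition is reflexivity. The T schema □r → r defines it.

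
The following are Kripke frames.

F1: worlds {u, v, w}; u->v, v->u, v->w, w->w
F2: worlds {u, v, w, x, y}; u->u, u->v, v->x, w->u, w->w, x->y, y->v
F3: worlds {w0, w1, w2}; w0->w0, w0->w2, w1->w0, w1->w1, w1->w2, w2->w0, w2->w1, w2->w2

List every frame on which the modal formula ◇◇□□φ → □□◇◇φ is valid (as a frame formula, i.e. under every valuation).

The schema corresponds to a generalized confluence (Geach) condition: ∀x ∀y ∀z ((xR²y ∧ xR²z) → ∃w (yR²w ∧ zR²w)).
F1: holds.
F2: fails — uR²u, uR²v but no t with uR²t and vR²t.
F3: holds.
Valid on: F1, F3.

F1, F3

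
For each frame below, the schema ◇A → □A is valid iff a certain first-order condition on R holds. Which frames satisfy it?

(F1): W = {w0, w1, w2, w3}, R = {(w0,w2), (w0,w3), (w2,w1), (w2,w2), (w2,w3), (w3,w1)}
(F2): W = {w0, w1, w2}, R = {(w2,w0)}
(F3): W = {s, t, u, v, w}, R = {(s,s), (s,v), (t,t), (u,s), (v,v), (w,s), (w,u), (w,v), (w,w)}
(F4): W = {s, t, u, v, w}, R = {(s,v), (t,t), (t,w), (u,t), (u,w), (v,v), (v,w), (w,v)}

The schema corresponds to partial functionality: ∀x ∀y ∀z (Rxy ∧ Rxz → y = z).
(F1): fails — w0 sees both w2 and w3.
(F2): holds.
(F3): fails — s sees both s and v.
(F4): fails — t sees both t and w.
Valid on: (F2).

(F2)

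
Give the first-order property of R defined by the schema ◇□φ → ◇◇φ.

This is a Sahlqvist (Geach-type) schema ◇^1□^1φ → □^0◇^2φ.
Minimal-valuation argument: fix x; take any y with xR^1y and any z with xR^0z. Set V(φ) to the set of worlds R-reachable from y in exactly 1 step. Then □^1φ holds at y, so the antecedent holds at x; validity forces ◇^2φ at z, giving a w with zR^2w and yR^1w.
First-order correspondent: ∀x ∀y (xRy → ∃w (yRw ∧ xR²w)).

∀x ∀y (xRy → ∃w (yRw ∧ xR²w))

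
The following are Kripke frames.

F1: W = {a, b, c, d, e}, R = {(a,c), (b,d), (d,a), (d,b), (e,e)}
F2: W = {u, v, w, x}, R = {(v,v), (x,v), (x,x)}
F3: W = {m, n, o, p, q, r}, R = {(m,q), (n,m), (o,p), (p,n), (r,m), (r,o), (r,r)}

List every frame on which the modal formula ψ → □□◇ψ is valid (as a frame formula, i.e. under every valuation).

The schema corresponds to a generalized confluence (Geach) condition: ∀x ∀z (xR²z → ∃w (x = w ∧ zRw)).
F1: fails — bR²a but no w with b=w and aRw.
F2: fails — xR²v but no t with x=t and vRt.
F3: fails — nR²q but no w with n=w and qRw.

none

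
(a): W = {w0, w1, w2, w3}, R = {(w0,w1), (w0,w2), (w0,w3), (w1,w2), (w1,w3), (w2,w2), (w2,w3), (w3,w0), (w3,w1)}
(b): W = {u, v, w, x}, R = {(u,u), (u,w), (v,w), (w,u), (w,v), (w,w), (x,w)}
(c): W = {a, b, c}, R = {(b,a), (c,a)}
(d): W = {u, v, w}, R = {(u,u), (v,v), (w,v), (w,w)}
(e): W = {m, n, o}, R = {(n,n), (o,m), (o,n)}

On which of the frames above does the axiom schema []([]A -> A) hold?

(d)

The schema corresponds to shift-reflexivity: forall x forall y (Rxy -> Ryy).
(a): fails — Rw3w1 but not Rw1w1.
(b): fails — Rwv but not Rvv.
(c): fails — Rca but not Raa.
(d): holds.
(e): fails — Rom but not Rmm.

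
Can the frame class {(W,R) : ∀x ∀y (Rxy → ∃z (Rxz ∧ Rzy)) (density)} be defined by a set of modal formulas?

This is a Sahlqvist condition; the C4 axiom □□q → □q defines it.

Yes, by □□q → □q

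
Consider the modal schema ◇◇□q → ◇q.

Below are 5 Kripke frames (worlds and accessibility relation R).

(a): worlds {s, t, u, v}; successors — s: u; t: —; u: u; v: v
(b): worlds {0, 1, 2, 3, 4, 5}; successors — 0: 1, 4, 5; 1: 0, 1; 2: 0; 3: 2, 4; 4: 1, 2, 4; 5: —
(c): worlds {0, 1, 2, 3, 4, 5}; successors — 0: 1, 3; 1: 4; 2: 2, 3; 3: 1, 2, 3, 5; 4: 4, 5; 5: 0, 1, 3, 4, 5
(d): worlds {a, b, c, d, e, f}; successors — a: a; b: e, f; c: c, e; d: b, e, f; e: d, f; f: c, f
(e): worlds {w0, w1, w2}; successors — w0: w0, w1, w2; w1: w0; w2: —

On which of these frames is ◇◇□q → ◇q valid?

Frame correspondent (Sahlqvist): ∀x ∀y (xR²y → ∃w (yRw ∧ xRw)) — i.e. a generalized confluence (Geach) condition.
(a): condition met.
(b): fails — 0R²2 but no w with 2Rw and 0Rw.
(c): fails — 0R²1 but no w with 1Rw and 0Rw.
(d): fails — cR²e but no w with eRw and cRw.
(e): fails — w0R²w2 but no w with w2Rw and w0Rw.

(a)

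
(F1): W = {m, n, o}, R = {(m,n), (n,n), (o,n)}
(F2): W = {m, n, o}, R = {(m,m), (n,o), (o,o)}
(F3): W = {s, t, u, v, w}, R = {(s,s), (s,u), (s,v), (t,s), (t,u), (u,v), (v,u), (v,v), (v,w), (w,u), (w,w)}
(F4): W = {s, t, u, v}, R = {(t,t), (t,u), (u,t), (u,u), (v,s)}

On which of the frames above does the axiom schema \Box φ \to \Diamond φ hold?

(F1), (F2), (F3)

Frame correspondent (Sahlqvist): \forall x \exists y Rxy — i.e. seriality.
(F1): condition met.
(F2): condition met.
(F3): condition met.
(F4): fails — world s has no successor.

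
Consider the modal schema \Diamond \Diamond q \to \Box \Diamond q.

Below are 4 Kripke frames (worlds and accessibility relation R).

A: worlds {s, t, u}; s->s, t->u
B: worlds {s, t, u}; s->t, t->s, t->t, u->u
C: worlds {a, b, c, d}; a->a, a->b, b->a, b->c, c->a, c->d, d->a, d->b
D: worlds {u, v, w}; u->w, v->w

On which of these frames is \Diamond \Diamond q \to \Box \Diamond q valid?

A, D

Frame correspondent (Sahlqvist): \forall x \forall y \forall z ((x R^2 y \wedge xRz) \to \exists w (y = w \wedge zRw)) — i.e. a generalized confluence (Geach) condition.
A: ✓.
B: fails — tR²s, tRs but no w with s=w and sRw.
C: fails — aR²b, aRb but no w with b=w and bRw.
D: ✓.
Valid on: A, D.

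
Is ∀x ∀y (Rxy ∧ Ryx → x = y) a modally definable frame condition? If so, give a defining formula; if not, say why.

If a class were modally definable it would be closed under surjective bounded morphisms (Goldblatt–Thomason).
The 8-cycle (worlds 0,1,2,3,4,5,6,7 with 0→1→2→3→4→5→6→7→0) is antisymmetric. Sending even-indexed worlds to a and odd-indexed worlds to b is a surjective bounded morphism onto the two-world frame with a↔b, which is not antisymmetric.
So the class is not modally definable.

No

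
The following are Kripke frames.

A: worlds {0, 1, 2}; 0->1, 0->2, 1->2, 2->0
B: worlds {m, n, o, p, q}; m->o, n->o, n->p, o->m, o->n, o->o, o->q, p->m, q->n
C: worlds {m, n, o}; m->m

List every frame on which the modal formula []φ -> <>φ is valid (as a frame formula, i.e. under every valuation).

This is the axiom for seriality; its first-order frame correspondent is forall x exists y Rxy.
A: ✓.
B: ✓.
C: fails — world n has no successor.

A, B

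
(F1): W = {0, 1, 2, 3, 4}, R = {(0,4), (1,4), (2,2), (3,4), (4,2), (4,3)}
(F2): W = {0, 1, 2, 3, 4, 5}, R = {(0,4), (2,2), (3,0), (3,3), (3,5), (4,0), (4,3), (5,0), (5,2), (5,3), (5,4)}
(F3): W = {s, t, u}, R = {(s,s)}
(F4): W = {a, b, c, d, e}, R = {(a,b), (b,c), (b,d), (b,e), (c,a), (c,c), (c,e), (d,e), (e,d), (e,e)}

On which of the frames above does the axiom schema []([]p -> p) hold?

Frame correspondent (Sahlqvist): forall x forall y (Rxy -> Ryy) — i.e. shift-reflexivity.
(F1): fails — R34 but not R44.
(F2): fails — R04 but not R44.
(F3): holds.
(F4): fails — Rab but not Rbb.
Valid on: (F3).

(F3)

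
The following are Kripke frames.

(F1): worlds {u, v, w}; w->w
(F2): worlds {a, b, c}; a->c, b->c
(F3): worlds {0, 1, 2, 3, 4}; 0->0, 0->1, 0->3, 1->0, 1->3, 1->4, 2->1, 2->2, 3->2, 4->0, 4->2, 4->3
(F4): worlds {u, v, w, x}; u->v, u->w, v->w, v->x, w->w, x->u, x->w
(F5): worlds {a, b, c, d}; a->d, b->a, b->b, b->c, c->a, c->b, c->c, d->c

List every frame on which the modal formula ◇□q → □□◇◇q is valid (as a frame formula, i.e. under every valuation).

The schema corresponds to a generalized confluence (Geach) condition: ∀x ∀y ∀z ((xRy ∧ xR²z) → ∃w (yRw ∧ zR²w)).
(F1): holds.
(F2): holds.
(F3): fails — 0R1, 0R²3 but no w with 1Rw and 3R²w.
(F4): holds.
(F5): fails — bRa, bR²a but no w with aRw and aR²w.
Valid on: (F1), (F2), (F4).

(F1), (F2), (F4)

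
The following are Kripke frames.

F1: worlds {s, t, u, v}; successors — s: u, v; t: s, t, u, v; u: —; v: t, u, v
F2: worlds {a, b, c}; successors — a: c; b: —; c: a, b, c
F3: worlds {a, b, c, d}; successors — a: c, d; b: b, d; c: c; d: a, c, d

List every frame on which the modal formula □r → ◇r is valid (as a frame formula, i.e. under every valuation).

F3

Frame correspondent (Sahlqvist): ∀x ∃y Rxy — i.e. seriality.
F1: fails — world u has no successor.
F2: fails — world b has no successor.
F3: satisfies the condition.
Valid on: F3.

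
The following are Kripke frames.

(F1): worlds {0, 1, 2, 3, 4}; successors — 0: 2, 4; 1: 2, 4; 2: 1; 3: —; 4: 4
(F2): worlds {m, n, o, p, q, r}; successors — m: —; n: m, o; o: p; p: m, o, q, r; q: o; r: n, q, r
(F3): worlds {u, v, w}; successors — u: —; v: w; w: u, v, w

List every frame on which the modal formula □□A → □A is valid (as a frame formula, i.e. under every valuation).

(F3)

Frame correspondent (Sahlqvist): ∀x ∀y (Rxy → ∃z (Rxz ∧ Rzy)) — i.e. density.
(F1): fails — R02 but no z with R0z and Rz2.
(F2): fails — Rop but no z with Roz and Rzp.
(F3): ✓.
Valid on: (F3).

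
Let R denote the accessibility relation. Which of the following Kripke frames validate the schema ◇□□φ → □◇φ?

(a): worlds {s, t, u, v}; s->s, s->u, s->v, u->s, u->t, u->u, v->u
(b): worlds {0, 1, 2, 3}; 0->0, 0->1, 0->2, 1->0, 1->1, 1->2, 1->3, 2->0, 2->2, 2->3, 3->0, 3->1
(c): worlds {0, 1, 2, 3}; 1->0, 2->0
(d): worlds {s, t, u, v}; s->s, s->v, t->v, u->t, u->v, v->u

(b)

This is the axiom for a generalized confluence (Geach) condition; its first-order frame correspondent is ∀x ∀y ∀z ((xRy ∧ xRz) → ∃w (yR²w ∧ zRw)).
(a): fails — uRs, uRt but no w with sR²w and tRw.
(b): condition met.
(c): fails — 1R0, 1R0 but no w with 0R²w and 0Rw.
(d): fails — sRv, sRv but no w with vR²w and vRw.
Valid on: (b).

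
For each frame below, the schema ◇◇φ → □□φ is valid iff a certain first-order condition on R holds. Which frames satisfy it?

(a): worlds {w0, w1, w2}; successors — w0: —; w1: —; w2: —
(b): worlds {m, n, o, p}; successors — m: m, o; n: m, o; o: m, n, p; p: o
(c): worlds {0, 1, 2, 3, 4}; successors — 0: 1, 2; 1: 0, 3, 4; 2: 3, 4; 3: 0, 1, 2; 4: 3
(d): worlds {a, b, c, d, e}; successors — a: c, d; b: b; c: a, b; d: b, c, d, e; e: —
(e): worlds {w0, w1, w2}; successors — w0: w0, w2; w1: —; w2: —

(a)

The schema corresponds to a generalized confluence (Geach) condition: ∀x ∀y ∀z ((xR²y ∧ xR²z) → ∃w (y = w ∧ z = w)).
(a): satisfies the condition.
(b): fails — mR²m, mR²n but m ≠ n.
(c): fails — 0R²0, 0R²3 but 0 ≠ 3.
(d): fails — aR²a, aR²b but a ≠ b.
(e): fails — w0R²w0, w0R²w2 but w0 ≠ w2.
Valid on: (a).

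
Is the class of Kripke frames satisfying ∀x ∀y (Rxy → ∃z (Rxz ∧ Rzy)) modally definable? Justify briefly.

Yes — defined by □□p → □p

This is a Sahlqvist condition; the C4 axiom □□p → □p defines it.
Suppose □□p→□p is valid. Take Rxy and set V(p)={w : xR²w}. Then □□p at x, so □p at x, so p at y, i.e. ∃z(Rxz∧Rzy).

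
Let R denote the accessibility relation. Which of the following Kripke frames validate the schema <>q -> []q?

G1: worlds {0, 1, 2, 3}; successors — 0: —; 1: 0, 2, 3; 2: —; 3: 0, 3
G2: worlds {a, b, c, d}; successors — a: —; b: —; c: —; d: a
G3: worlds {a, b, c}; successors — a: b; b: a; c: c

Frame correspondent (Sahlqvist): forall x forall y forall z (Rxy & Rxz -> y = z) — i.e. partial functionality.
G1: fails — 1 sees both 0 and 2.
G2: holds.
G3: holds.

G2, G3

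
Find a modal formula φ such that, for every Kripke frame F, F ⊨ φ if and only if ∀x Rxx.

□q → q

A defining formula is □q → q (the T axiom).
Suppose □q→q is valid. At any x set V(q)={w : Rxw}. Then □q holds at x, so q holds at x, i.e. Rxx.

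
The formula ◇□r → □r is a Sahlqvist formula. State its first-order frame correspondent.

the Euclidean property: ∀x ∀y ∀z (Rxy ∧ Rxz → Ryz)

This schema is equivalent to the 5 axiom ◇r → □◇r.
It corresponds to the Euclidean property: ∀x ∀y ∀z (Rxy ∧ Rxz → Ryz).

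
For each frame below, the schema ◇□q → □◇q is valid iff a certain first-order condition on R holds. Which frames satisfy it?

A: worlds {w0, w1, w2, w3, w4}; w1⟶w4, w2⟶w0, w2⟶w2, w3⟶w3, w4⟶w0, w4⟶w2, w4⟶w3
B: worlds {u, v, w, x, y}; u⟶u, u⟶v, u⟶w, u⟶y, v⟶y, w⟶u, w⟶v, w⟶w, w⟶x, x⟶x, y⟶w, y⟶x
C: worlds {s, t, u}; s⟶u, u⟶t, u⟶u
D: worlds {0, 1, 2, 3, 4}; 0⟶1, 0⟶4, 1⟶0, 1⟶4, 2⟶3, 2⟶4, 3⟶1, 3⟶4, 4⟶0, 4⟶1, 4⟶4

D

Frame correspondent (Sahlqvist): ∀x ∀y ∀z (Rxy ∧ Rxz → ∃w (Ryw ∧ Rzw)) — i.e. convergence.
A: fails — Rw2w2 and Rw2w0 but w2 and w0 have no common successor.
B: fails — Ruv and Ruw but v and w have no common successor.
C: fails — Rut and Rut but t and t have no common successor.
D: satisfies the condition.
Valid on: D.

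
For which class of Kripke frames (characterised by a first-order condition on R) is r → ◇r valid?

reflexivity: ∀x Rxx

Equivalently (dual form): □r → r.
Suppose □r→r is valid. At any x set V(r)={w : Rxw}. Then □r holds at x, so r holds at x, i.e. Rxx.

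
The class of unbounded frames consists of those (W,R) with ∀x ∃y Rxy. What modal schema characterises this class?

□q → ◇q

This is seriality; the standard corresponding axiom is D: □q → ◇q.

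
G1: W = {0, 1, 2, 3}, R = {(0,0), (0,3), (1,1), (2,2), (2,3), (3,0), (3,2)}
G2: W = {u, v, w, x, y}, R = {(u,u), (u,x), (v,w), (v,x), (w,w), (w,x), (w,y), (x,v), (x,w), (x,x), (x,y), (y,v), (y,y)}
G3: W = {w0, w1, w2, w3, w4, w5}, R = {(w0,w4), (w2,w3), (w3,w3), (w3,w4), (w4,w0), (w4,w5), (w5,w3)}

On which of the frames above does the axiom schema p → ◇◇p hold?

Frame correspondent (Sahlqvist): ∀x ∃w (x = w ∧ xR²w) — i.e. a generalized confluence (Geach) condition.
G1: satisfies the condition.
G2: satisfies the condition.
G3: fails — at w1 but no w with w1=w and w1R²w.

G1, G2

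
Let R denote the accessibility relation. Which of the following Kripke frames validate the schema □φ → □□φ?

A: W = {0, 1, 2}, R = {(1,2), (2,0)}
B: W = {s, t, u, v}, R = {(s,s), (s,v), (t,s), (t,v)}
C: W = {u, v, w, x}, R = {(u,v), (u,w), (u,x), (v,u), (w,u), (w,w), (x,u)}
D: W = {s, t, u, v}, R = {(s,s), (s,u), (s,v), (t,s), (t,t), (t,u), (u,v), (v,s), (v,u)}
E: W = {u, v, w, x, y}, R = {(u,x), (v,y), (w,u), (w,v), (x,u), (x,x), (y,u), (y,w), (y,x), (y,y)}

The schema corresponds to transitivity: ∀x ∀y ∀z (Rxy ∧ Ryz → Rxz).
A: fails — R12 and R20 but not R10.
B: ✓.
C: fails — Ruv and Rvu but not Ruu.
D: fails — Ruv and Rvu but not Ruu.
E: fails — Rwu and Rux but not Rwx.

B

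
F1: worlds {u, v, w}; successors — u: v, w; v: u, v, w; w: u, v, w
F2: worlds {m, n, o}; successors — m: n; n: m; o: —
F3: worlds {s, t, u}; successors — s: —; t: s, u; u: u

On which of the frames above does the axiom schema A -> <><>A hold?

This is the axiom for a generalized confluence (Geach) condition; its first-order frame correspondent is forall x exists w (x = w & x R^2 w).
F1: condition met.
F2: fails — at o but no w with o=w and oR²w.
F3: fails — at s but no w with s=w and sR²w.
Valid on: F1.

F1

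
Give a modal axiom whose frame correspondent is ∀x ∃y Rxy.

□s → ◇s

A defining formula is □s → ◇s (the D axiom).
Suppose □s→◇s is valid. At any x set V(s)=W. Then □s at x, so ◇s at x, so x has a successor.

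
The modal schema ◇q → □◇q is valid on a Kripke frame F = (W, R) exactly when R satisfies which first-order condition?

This schema is the 5 axiom.
Its frame correspondent is the Euclidean property — ∀x ∀y ∀z (Rxy ∧ Rxz → Ryz).

the Euclidean property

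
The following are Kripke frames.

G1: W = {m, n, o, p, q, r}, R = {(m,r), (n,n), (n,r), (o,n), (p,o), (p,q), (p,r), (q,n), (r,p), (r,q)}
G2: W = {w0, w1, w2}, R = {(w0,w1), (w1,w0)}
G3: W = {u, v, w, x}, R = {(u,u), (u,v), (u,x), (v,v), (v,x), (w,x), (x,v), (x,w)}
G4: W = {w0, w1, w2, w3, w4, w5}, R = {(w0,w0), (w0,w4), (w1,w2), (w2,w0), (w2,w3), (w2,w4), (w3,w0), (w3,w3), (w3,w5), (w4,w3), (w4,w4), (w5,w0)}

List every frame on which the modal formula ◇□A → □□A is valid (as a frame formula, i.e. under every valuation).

G2

This is the axiom for a generalized confluence (Geach) condition; its first-order frame correspondent is ∀x ∀y ∀z ((xRy ∧ xR²z) → ∃w (yRw ∧ z = w)).
G1: fails — nRn, nR²p but no w with nRw and p=w.
G2: ✓.
G3: fails — uRu, uR²w but no t with uRt and w=t.
G4: fails — w0Rw0, w0R²w3 but no w with w0Rw and w3=w.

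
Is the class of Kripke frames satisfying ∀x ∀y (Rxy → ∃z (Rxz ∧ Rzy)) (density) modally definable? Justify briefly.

This is a Sahlqvist condition; the C4 axiom □□q → □q defines it.
Suppose □□q→□q is valid. Take Rxy and set V(q)={w : xR²w}. Then □□q at x, so □q at x, so q at y, i.e. ∃z(Rxz∧Rzy).

Definable; □□q → □q defines it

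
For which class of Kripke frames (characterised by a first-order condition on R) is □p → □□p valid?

transitivity: ∀x ∀y ∀z (Rxy ∧ Ryz → Rxz)

This is the 4 axiom.
Its frame correspondent is transitivity — ∀x ∀y ∀z (Rxy ∧ Ryz → Rxz).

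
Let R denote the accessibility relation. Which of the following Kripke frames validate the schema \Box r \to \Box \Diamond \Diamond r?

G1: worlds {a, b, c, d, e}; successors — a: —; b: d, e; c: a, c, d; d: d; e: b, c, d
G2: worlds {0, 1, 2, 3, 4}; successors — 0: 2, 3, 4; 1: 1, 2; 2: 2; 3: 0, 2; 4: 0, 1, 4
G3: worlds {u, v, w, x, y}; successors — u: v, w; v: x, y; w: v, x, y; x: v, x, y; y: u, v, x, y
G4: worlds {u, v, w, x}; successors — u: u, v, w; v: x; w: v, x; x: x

This is the axiom for a generalized confluence (Geach) condition; its first-order frame correspondent is \forall x \forall z (xRz \to \exists w (xRw \wedge z R^2 w)).
G1: fails — cRa but no w with cRw and aR²w.
G2: ✓.
G3: ✓.
G4: fails — uRv but no t with uRt and vR²t.

G2, G3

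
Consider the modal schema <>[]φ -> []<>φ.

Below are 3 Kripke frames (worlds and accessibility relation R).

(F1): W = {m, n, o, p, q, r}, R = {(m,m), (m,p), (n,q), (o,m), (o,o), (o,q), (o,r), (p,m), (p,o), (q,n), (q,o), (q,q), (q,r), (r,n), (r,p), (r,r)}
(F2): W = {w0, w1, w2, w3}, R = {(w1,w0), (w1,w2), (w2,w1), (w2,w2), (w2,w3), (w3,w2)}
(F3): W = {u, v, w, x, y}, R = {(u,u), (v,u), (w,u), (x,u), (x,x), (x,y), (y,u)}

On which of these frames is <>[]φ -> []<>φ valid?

(F3)

This is the axiom for convergence; its first-order frame correspondent is forall x forall y forall z (Rxy & Rxz -> exists w (Ryw & Rzw)).
(F1): fails — Rom and Roq but m and q have no common successor.
(F2): fails — Rw1w2 and Rw1w0 but w2 and w0 have no common successor.
(F3): holds.
Valid on: (F3).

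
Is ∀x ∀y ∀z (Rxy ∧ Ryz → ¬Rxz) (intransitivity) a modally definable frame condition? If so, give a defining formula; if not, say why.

Modal frame validity is preserved under surjective bounded morphisms.
The 7-cycle (worlds w0,w1,w2,w3,w4,w5,w6 with w0→w1→w2→w3→w4→w5→w6→w0) is intransitive. Mapping every world to a single reflexive point • is a surjective bounded morphism; the reflexive point is not intransitive (R••∧R•• but R••).
So the class is not modally definable.

Not definable by any modal formula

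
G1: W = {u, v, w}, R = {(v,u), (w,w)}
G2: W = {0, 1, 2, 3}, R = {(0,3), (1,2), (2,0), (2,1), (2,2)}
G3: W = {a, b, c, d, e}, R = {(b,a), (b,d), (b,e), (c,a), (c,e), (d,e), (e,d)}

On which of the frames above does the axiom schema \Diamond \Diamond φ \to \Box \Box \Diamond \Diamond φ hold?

The schema corresponds to a generalized confluence (Geach) condition: \forall x \forall y \forall z ((x R^2 y \wedge x R^2 z) \to \exists w (y = w \wedge z R^2 w)).
G1: satisfies the condition.
G2: fails — 1R²0, 1R²0 but no w with 0=w and 0R²w.
G3: fails — bR²d, bR²e but no w with d=w and eR²w.

G1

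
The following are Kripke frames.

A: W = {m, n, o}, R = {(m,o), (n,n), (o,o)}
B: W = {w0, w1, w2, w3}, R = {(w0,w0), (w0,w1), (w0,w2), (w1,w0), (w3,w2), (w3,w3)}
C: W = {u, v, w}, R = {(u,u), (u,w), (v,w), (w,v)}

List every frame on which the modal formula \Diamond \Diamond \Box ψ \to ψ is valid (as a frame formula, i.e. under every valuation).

none

The schema corresponds to a generalized confluence (Geach) condition: \forall x \forall y (x R^2 y \to \exists w (yRw \wedge x = w)).
A: fails — mR²o but no w with oRw and m=w.
B: fails — w0R²w2 but no w with w2Rw and w0=w.
C: fails — uR²v but no t with vRt and u=t.
Valid on no frame.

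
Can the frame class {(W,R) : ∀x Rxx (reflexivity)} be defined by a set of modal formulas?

Yes — defined by □p → p

This is a Sahlqvist condition; the T axiom □p → p defines it.
Suppose □p→p is valid. At any x set V(p)={w : Rxw}. Then □p holds at x, so p holds at x, i.e. Rxx.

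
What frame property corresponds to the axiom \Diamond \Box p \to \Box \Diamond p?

Suppose ◇□p→□◇p is valid. Take Rxy, Rxz and set V(p)={w : Ryw}. Then □p at y so ◇□p at x, so □◇p at x, so ◇p at z, giving w with Rzw and Ryw.

convergence: \forall x \forall y \forall z (Rxy \wedge Rxz \to \exists w (Ryw \wedge Rzw))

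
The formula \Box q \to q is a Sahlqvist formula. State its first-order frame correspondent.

reflexivity

This is the T axiom.
It corresponds to reflexivity: \forall x Rxx.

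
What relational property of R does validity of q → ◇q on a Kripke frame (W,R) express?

This is frame-equivalent to □q → q (substitute ¬q for q and contrapose).
Suppose □q→q is valid. At any x set V(q)={w : Rxw}. Then □q holds at x, so q holds at x, i.e. Rxx.
Conversely, on a frame with reflexivity the schema holds at every world under every valuation.
So the correspondent is reflexivity.

Reflexivity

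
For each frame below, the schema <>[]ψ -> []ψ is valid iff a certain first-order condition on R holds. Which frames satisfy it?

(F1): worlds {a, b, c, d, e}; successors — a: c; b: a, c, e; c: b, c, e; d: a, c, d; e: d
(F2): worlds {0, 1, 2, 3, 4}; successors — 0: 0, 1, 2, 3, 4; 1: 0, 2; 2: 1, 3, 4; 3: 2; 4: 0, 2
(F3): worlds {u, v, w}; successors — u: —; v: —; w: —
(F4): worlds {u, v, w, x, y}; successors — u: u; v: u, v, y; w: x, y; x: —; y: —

(F3)

This is the axiom for the Euclidean property; its first-order frame correspondent is forall x forall y forall z (Rxy & Rxz -> Ryz).
(F1): fails — Rbc and Rba but not Rca.
(F2): fails — R02 and R00 but not R20.
(F3): satisfies the condition.
(F4): fails — Rvu and Rvv but not Ruv.
Valid on: (F3).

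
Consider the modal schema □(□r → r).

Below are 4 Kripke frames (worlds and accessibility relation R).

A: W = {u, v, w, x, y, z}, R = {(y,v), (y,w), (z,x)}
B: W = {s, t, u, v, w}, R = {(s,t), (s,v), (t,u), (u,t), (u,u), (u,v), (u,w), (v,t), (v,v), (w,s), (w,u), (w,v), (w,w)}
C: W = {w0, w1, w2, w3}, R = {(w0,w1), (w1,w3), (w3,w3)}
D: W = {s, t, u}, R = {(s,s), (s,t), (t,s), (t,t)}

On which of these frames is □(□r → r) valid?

D

This is the axiom for shift-reflexivity; its first-order frame correspondent is ∀x ∀y (Rxy → Ryy).
A: fails — Ryv but not Rvv.
B: fails — Rut but not Rtt.
C: fails — Rw0w1 but not Rw1w1.
D: condition met.
Valid on: D.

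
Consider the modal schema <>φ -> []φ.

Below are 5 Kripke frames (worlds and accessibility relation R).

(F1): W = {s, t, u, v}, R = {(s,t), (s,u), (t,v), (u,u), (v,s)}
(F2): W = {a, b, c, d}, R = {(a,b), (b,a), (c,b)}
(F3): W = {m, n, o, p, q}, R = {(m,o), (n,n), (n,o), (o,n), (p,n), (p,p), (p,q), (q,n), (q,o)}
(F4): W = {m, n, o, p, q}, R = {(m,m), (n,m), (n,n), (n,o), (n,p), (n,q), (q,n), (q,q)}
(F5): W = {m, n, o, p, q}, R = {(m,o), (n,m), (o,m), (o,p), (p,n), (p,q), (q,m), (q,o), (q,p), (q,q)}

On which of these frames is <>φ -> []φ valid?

Frame correspondent (Sahlqvist): forall x forall y forall z (Rxy & Rxz -> y = z) — i.e. partial functionality.
(F1): fails — s sees both t and u.
(F2): holds.
(F3): fails — n sees both n and o.
(F4): fails — n sees both m and n.
(F5): fails — o sees both m and p.
Valid on: (F2).

(F2)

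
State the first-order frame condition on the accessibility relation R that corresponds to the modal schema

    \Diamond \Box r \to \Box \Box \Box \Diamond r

\forall x \forall y \forall z ((xRy \wedge x R^3 z) \to \exists w (yRw \wedge zRw))

This is a Sahlqvist (Geach-type) schema ◇^1□^1r → □^3◇^1r.
Minimal-valuation argument: fix x; take any y with xR^1y and any z with xR^3z. Set V(r) to the set of worlds R-reachable from y in exactly 1 step. Then □^1r holds at y, so the antecedent holds at x; validity forces ◇^1r at z, giving a w with zR^1w and yR^1w.
First-order correspondent: \forall x \forall y \forall z ((xRy \wedge x R^3 z) \to \exists w (yRw \wedge zRw)).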